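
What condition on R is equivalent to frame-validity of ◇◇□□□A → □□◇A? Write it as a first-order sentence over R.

∀x ∀y ∀z ((xR²y ∧ xR²z) → ∃w (yR³w ∧ zRw))

This is a Sahlqvist (Geach-type) schema ◇^2□^3A → □^2◇^1A.
Minimal-valuation argument: fix x; take any y with xR^2y and any z with xR^2z. Set V(A) to the set of worlds R-reachable from y in exactly 3 steps. Then □^3A holds at y, so the antecedent holds at x; validity forces ◇^1A at z, giving a w with zR^1w and yR^3w.
First-order correspondent: ∀x ∀y ∀z ((xR²y ∧ xR²z) → ∃w (yR³w ∧ zRw)).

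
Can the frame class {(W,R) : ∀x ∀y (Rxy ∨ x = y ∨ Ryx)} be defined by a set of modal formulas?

Not definable by any modal formula

If a class were modally definable it would be closed under disjoint unions (Goldblatt–Thomason).
Take 2 disjoint single-world reflexive frames: each is trivially connected, but their disjoint union has 2 worlds with no edge between distinct components, so it is not connected.
Hence connectedness of R is not modally definable.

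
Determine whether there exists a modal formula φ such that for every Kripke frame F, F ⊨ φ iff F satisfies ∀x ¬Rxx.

Not modally definable

If a class were modally definable it would be closed under surjective bounded morphisms (Goldblatt–Thomason).
The 5-cycle (worlds 0,1,2,3,4 with 0→1→2→3→4→0) is irreflexive, and the map sending every world to a single reflexive point • is a surjective bounded morphism (forth: every edge maps to (•,•); back: every world has a successor). So any modal formula valid on the 5-cycle is also valid on the reflexive point, which is not irreflexive.
Hence irreflexivity is not modally definable.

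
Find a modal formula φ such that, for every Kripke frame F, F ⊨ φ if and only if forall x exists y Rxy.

□s → ◇s

A defining formula is □s → ◇s (the D axiom).
Suppose □s→◇s is valid. At any x set V(s)=W. Then □s at x, so ◇s at x, so x has a successor.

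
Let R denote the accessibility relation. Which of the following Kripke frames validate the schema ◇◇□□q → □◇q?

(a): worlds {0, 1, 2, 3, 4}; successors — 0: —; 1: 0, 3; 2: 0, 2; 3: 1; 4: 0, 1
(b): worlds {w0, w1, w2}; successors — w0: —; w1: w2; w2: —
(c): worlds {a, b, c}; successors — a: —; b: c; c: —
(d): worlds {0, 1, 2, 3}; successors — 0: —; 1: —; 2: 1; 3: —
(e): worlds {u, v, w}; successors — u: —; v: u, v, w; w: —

(b), (c), (d)

The schema corresponds to a generalized confluence (Geach) condition: ∀x ∀y ∀z ((xR²y ∧ xRz) → ∃w (yR²w ∧ zRw)).
(a): fails — 1R²1, 1R0 but no w with 1R²w and 0Rw.
(b): ✓.
(c): ✓.
(d): ✓.
(e): fails — vR²u, vRu but no t with uR²t and uRt.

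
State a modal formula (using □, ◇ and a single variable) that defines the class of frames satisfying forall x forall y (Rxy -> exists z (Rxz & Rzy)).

□□s → □s

A defining formula is □□s → □s (the C4 axiom).
Suppose □□s→□s is valid. Take Rxy and set V(s)={w : xR²w}. Then □□s at x, so □s at x, so s at y, i.e. ∃z(Rxz∧Rzy).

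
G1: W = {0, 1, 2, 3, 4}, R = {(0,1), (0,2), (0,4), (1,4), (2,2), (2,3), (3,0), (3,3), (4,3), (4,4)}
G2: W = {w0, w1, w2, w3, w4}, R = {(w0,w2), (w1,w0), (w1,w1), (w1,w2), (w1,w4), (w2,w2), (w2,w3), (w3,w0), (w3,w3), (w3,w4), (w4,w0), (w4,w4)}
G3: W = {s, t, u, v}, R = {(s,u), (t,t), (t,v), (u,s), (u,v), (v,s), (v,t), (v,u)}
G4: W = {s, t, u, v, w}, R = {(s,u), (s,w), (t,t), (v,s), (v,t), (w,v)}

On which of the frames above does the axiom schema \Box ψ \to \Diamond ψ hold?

This is the axiom for seriality; its first-order frame correspondent is \forall x \exists y Rxy.
G1: satisfies the condition.
G2: satisfies the condition.
G3: satisfies the condition.
G4: fails — world u has no successor.

G1, G2, G3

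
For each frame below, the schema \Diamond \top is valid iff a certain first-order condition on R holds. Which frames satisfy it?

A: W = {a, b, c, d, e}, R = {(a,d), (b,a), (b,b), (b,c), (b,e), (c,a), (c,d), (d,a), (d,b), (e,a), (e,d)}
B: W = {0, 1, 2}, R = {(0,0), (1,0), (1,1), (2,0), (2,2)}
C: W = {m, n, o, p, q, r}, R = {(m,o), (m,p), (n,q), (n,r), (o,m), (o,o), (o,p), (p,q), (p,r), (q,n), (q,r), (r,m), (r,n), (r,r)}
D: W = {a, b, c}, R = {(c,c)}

A, B, C

The schema corresponds to seriality: \forall x \exists y Rxy.
A: ✓.
B: ✓.
C: ✓.
D: fails — world a has no successor.
Valid on: A, B, C.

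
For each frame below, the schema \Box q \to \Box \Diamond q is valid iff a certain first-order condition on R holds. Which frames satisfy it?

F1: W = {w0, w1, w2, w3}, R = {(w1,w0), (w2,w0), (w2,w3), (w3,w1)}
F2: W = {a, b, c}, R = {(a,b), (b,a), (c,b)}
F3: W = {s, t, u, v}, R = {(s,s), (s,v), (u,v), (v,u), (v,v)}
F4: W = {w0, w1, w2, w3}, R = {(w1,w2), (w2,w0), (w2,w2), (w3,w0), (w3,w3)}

F3

This is the axiom for a generalized confluence (Geach) condition; its first-order frame correspondent is \forall x \forall z (xRz \to \exists w (xRw \wedge zRw)).
F1: fails — w1Rw0 but no w with w1Rw and w0Rw.
F2: fails — aRb but no w with aRw and bRw.
F3: holds.
F4: fails — w2Rw0 but no w with w2Rw and w0Rw.
Valid on: F3.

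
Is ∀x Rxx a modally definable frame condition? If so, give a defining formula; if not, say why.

Definable; □r → r defines it

Yes: it is reflexivity, defined by the T schema □r → r.
Suppose □r→r is valid. At any x set V(r)={w : Rxw}. Then □r holds at x, so r holds at x, i.e. Rxx.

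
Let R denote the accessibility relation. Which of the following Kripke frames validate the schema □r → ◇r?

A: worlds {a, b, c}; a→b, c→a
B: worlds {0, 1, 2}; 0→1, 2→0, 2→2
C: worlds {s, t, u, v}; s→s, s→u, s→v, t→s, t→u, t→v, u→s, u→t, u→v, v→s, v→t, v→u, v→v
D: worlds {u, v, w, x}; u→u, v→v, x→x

C

Frame correspondent (Sahlqvist): ∀x ∃y Rxy — i.e. seriality.
A: fails — world b has no successor.
B: fails — world 1 has no successor.
C: ✓.
D: fails — world w has no successor.
Valid on: C.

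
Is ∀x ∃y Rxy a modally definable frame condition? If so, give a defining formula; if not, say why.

Yes — defined by □p → ◇p

The condition is seriality. A defining modal formula is □p → ◇p.
Suppose □p→◇p is valid. At any x set V(p)=W. Then □p at x, so ◇p at x, so x has a successor.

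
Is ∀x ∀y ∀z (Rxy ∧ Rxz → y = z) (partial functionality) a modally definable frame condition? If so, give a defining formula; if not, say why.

This is a Sahlqvist condition; the CD axiom ◇r → □r defines it.
Suppose ◇r→□r is valid. Take Rxy, Rxz and set V(r)={y}. Then ◇r at x, so □r at x, so r at z, i.e. z=y.

Yes — defined by ◇r → □r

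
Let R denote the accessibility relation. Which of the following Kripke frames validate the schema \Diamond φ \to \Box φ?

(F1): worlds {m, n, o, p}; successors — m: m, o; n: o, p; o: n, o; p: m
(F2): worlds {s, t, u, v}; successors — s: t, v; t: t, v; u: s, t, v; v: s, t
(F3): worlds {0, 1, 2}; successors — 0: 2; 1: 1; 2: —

Frame correspondent (Sahlqvist): \forall x \forall y \forall z (Rxy \wedge Rxz \to y = z) — i.e. partial functionality.
(F1): fails — m sees both m and o.
(F2): fails — s sees both t and v.
(F3): ✓.
Valid on: (F3).

(F3)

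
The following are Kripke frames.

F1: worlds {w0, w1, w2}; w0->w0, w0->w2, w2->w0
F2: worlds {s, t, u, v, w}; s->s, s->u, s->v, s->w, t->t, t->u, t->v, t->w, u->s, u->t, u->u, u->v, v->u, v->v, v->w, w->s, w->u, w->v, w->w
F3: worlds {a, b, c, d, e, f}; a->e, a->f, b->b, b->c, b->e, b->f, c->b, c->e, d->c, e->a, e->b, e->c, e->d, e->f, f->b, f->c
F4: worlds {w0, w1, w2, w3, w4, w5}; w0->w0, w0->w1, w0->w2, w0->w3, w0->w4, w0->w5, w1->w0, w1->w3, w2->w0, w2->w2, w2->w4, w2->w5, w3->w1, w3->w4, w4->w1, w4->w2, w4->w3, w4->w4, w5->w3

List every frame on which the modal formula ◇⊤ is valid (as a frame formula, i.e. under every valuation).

The schema corresponds to seriality: ∀x ∃y Rxy.
F1: fails — world w1 has no successor.
F2: condition met.
F3: condition met.
F4: condition met.
Valid on: F2, F3, F4.

F2, F3, F4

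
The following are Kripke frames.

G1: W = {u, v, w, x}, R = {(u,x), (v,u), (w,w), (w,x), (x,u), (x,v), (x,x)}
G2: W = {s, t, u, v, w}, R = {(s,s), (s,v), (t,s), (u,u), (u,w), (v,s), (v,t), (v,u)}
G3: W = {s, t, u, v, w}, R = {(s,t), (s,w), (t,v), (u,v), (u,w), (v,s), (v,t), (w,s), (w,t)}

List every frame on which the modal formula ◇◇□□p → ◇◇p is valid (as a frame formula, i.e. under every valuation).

G1, G3

The schema corresponds to a generalized confluence (Geach) condition: ∀x ∀y (xR²y → ∃w (yR²w ∧ xR²w)).
G1: holds.
G2: fails — uR²w but no w* with wR²w* and uR²w*.
G3: holds.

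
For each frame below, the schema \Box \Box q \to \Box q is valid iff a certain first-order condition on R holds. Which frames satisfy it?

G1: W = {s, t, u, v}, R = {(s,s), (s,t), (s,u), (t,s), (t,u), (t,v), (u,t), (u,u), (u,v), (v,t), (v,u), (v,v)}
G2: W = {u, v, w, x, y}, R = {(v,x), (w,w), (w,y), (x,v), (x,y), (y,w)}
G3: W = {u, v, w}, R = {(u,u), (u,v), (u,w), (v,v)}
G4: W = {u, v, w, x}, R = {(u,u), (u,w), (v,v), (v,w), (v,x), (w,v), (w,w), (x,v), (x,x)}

G1, G3, G4

The schema corresponds to density: \forall x \forall y (Rxy \to \exists z (Rxz \wedge Rzy)).
G1: satisfies the condition.
G2: fails — Rvx but no z with Rvz and Rzx.
G3: satisfies the condition.
G4: satisfies the condition.
Valid on: G1, G3, G4.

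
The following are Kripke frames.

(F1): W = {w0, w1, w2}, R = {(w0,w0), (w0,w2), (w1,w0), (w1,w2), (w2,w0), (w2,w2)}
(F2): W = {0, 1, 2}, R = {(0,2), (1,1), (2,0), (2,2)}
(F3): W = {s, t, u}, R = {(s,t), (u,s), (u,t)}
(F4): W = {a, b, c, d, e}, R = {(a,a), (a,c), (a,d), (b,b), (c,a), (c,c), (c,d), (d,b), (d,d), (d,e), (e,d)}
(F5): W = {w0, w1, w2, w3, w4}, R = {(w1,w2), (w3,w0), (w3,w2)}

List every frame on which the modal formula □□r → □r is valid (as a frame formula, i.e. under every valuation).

(F1), (F2), (F4)

Frame correspondent (Sahlqvist): ∀x ∀y (Rxy → ∃z (Rxz ∧ Rzy)) — i.e. density.
(F1): holds.
(F2): holds.
(F3): fails — Rus but no z with Ruz and Rzs.
(F4): holds.
(F5): fails — Rw1w2 but no z with Rw1z and Rzw2.
Valid on: (F1), (F2), (F4).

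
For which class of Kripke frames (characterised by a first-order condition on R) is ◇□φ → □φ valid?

The Euclidean property

This is frame-equivalent to ◇φ → □◇φ (substitute ¬φ for φ and contrapose).
Suppose ◇φ→□◇φ is valid. Take Rxy, Rxz and set V(φ)={y}. Then ◇φ at x, so □◇φ at x, so ◇φ at z, so some w with Rzw has φ; w=y, i.e. Rzy. By symmetry of the argument, Ryz.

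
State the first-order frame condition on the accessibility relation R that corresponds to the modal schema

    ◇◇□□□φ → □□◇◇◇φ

∀x ∀y ∀z ((xR²y ∧ xR²z) → ∃w (yR³w ∧ zR³w))

This is a Sahlqvist (Geach-type) schema ◇^2□^3φ → □^2◇^3φ.
Minimal-valuation argument: fix x; take any y with xR^2y and any z with xR^2z. Set V(φ) to the set of worlds R-reachable from y in exactly 3 steps. Then □^3φ holds at y, so the antecedent holds at x; validity forces ◇^3φ at z, giving a w with zR^3w and yR^3w.
First-order correspondent: ∀x ∀y ∀z ((xR²y ∧ xR²z) → ∃w (yR³w ∧ zR³w)).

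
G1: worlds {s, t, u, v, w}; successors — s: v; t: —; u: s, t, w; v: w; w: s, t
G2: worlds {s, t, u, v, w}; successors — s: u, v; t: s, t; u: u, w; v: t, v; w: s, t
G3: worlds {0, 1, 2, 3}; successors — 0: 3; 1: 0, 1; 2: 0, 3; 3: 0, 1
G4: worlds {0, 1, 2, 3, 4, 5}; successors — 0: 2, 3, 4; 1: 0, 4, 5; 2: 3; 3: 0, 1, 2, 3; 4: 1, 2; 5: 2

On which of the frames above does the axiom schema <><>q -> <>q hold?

none

Frame correspondent (Sahlqvist): forall x forall y forall z (Rxy & Ryz -> Rxz) — i.e. transitivity.
G1: fails — Rvw and Rwt but not Rvt.
G2: fails — Ruw and Rwt but not Rut.
G3: fails — R10 and R03 but not R13.
G4: fails — R10 and R02 but not R12.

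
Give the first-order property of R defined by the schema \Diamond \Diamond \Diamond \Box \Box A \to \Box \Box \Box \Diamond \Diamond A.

\forall x \forall y \forall z ((x R^3 y \wedge x R^3 z) \to \exists w (y R^2 w \wedge z R^2 w))

This is a Sahlqvist (Geach-type) schema ◇^3□^2A → □^3◇^2A.
First-order correspondent: \forall x \forall y \forall z ((x R^3 y \wedge x R^3 z) \to \exists w (y R^2 w \wedge z R^2 w)).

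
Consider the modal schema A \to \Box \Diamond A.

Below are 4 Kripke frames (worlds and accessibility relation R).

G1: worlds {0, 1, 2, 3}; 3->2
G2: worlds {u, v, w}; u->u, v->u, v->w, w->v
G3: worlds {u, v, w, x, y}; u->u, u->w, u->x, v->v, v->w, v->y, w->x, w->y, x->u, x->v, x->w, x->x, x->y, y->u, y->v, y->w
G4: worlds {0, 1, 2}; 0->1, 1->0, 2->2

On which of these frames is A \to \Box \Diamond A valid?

G4

Frame correspondent (Sahlqvist): \forall x \forall y (Rxy \to Ryx) — i.e. symmetry.
G1: fails — R32 but not R23.
G2: fails — Rvu but not Ruv.
G3: fails — Ruw but not Rwu.
G4: condition met.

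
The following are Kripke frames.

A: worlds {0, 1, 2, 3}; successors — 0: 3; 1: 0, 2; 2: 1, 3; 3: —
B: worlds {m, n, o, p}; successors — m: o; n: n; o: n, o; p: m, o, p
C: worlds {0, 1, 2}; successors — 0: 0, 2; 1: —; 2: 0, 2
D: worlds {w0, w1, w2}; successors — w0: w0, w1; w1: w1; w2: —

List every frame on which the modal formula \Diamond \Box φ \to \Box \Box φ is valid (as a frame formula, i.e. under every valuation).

C

The schema corresponds to a generalized confluence (Geach) condition: \forall x \forall y \forall z ((xRy \wedge x R^2 z) \to \exists w (yRw \wedge z = w)).
A: fails — 1R0, 1R²1 but no w with 0Rw and 1=w.
B: fails — oRn, oR²o but no w with nRw and o=w.
C: ✓.
D: fails — w0Rw1, w0R²w0 but no w with w1Rw and w0=w.
Valid on: C.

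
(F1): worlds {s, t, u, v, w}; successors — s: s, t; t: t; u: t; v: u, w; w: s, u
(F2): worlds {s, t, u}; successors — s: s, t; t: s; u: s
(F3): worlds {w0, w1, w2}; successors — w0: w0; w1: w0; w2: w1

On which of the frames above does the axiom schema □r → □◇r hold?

(F2)

This is the axiom for a generalized confluence (Geach) condition; its first-order frame correspondent is ∀x ∀z (xRz → ∃w (xRw ∧ zRw)).
(F1): fails — vRu but no w* with vRw* and uRw*.
(F2): ✓.
(F3): fails — w2Rw1 but no w with w2Rw and w1Rw.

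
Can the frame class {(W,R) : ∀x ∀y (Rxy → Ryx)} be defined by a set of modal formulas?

Yes, by p → □◇p

The condition is symmetry. A defining modal formula is p → □◇p.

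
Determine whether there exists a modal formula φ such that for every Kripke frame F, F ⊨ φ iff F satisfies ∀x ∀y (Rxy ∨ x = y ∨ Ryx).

Any modally definable frame class is closed under disjoint unions.
Take 2 disjoint single-world reflexive frames: each is trivially connected, but their disjoint union has 2 worlds with no edge between distinct components, so it is not connected.
Hence connectedness of R is not modally definable.

Not modally definable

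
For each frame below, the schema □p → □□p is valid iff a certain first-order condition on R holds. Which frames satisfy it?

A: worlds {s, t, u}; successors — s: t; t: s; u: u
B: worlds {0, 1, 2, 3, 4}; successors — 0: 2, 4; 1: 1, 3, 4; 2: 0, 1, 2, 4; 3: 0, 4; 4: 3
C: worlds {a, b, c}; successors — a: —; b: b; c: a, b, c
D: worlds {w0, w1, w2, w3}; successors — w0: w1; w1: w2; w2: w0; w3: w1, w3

C

Frame correspondent (Sahlqvist): ∀x ∀y ∀z (Rxy ∧ Ryz → Rxz) — i.e. transitivity.
A: fails — Rts and Rst but not Rtt.
B: fails — R34 and R43 but not R33.
C: ✓.
D: fails — Rw1w2 and Rw2w0 but not Rw1w0.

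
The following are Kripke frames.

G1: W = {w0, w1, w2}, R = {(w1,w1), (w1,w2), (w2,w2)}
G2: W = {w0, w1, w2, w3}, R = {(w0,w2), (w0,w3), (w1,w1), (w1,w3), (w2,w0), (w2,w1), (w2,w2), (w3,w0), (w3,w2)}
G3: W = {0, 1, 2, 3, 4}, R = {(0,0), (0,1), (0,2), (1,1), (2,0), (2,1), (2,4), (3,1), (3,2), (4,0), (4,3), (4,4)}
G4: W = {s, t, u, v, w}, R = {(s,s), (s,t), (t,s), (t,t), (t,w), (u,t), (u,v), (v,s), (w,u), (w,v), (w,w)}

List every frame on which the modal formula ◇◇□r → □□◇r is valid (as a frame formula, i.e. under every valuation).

G1

Frame correspondent (Sahlqvist): ∀x ∀y ∀z ((xR²y ∧ xR²z) → ∃w (yRw ∧ zRw)) — i.e. a generalized confluence (Geach) condition.
G1: condition met.
G2: fails — w1R²w1, w1R²w3 but no w with w1Rw and w3Rw.
G3: fails — 0R²1, 0R²4 but no w with 1Rw and 4Rw.
G4: fails — sR²s, sR²w but no w* with sRw* and wRw*.
Valid on: G1.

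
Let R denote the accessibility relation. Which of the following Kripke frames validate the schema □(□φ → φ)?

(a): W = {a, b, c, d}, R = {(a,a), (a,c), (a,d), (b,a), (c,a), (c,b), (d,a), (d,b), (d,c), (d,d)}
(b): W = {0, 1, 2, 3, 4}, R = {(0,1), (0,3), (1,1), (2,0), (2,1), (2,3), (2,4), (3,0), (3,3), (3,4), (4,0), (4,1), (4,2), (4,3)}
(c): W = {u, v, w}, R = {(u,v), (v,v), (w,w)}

(c)

The schema corresponds to shift-reflexivity: ∀x ∀y (Rxy → Ryy).
(a): fails — Rdc but not Rcc.
(b): fails — R34 but not R44.
(c): satisfies the condition.
Valid on: (c).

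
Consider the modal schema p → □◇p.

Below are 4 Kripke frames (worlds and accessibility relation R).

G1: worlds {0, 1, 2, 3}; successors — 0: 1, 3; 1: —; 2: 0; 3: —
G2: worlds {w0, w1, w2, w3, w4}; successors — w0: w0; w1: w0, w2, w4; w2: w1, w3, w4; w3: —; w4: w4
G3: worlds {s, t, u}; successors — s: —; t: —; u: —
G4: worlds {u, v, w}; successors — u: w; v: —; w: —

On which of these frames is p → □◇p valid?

The schema corresponds to symmetry: ∀x ∀y (Rxy → Ryx).
G1: fails — R01 but not R10.
G2: fails — Rw1w0 but not Rw0w1.
G3: holds.
G4: fails — Ruw but not Rwu.

G3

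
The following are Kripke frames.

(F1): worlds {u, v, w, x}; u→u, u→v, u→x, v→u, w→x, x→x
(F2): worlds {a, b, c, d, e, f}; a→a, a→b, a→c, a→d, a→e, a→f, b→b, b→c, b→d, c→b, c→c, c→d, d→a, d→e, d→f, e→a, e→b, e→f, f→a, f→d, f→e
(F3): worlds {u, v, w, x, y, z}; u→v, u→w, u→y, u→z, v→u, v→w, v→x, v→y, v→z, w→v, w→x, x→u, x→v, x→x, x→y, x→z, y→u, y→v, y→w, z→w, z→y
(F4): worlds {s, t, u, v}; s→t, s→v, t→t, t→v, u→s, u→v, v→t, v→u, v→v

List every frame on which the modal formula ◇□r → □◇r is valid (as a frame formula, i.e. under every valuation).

Frame correspondent (Sahlqvist): ∀x ∀y ∀z (Rxy ∧ Rxz → ∃w (Ryw ∧ Rzw)) — i.e. convergence.
(F1): fails — Ruv and Rux but v and x have no common successor.
(F2): fails — Rab and Rad but b and d have no common successor.
(F3): fails — Ruw and Ruz but w and z have no common successor.
(F4): satisfies the condition.

(F4)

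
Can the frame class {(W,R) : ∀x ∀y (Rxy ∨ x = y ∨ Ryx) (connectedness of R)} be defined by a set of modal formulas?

No — not modally definable

Modal frame validity is preserved under disjoint unions.
Take 4 disjoint single-world reflexive frames: each is trivially connected, but their disjoint union has 4 worlds with no edge between distinct components, so it is not connected.
Hence connectedness of R is not modally definable.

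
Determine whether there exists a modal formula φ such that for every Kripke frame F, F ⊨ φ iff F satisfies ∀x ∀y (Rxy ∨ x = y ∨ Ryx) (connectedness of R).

No — not modally definable

If a class were modally definable it would be closed under disjoint unions (Goldblatt–Thomason).
Take 3 disjoint single-world reflexive frames: each is trivially connected, but their disjoint union has 3 worlds with no edge between distinct components, so it is not connected.
Hence connectedness of R is not modally definable.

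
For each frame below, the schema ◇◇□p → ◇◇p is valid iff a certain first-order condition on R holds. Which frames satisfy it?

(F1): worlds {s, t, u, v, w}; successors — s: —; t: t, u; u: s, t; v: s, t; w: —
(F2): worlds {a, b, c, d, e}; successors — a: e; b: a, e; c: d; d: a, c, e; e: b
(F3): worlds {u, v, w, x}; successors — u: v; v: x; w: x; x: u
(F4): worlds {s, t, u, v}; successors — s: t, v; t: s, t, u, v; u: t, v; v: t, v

The schema corresponds to a generalized confluence (Geach) condition: ∀x ∀y (xR²y → ∃w (yRw ∧ xR²w)).
(F1): fails — tR²s but no w* with sRw* and tR²w*.
(F2): fails — aR²b but no w with bRw and aR²w.
(F3): fails — uR²x but no t with xRt and uR²t.
(F4): condition met.
Valid on: (F4).

(F4)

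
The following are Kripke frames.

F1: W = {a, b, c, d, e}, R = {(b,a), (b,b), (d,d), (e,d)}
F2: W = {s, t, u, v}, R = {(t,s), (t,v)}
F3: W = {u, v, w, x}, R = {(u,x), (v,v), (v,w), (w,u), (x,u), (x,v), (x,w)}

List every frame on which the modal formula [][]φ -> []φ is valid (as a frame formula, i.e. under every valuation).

Frame correspondent (Sahlqvist): forall x forall y (Rxy -> exists z (Rxz & Rzy)) — i.e. density.
F1: ✓.
F2: fails — Rts but no z with Rtz and Rzs.
F3: fails — Rwu but no z with Rwz and Rzu.
Valid on: F1.

F1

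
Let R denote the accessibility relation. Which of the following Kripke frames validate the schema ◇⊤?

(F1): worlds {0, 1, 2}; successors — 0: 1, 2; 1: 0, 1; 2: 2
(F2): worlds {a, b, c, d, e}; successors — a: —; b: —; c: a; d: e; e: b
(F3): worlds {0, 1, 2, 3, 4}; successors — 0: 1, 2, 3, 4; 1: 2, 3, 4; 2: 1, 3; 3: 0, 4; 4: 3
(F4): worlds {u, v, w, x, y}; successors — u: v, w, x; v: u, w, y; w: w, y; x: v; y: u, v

Frame correspondent (Sahlqvist): ∀x ∃y Rxy — i.e. seriality.
(F1): ✓.
(F2): fails — world a has no successor.
(F3): ✓.
(F4): ✓.
Valid on: (F1), (F3), (F4).

(F1), (F3), (F4)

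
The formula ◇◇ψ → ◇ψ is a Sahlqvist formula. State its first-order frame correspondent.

This schema is equivalent to the 4 axiom □ψ → □□ψ.
Its frame correspondent is transitivity — ∀x ∀y ∀z (Rxy ∧ Ryz → Rxz).

Transitivity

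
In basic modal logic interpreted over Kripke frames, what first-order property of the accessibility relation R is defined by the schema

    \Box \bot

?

Emptiness of R

This schema is the Ver axiom.
It corresponds to emptiness of R: \forall x \forall y \neg Rxy.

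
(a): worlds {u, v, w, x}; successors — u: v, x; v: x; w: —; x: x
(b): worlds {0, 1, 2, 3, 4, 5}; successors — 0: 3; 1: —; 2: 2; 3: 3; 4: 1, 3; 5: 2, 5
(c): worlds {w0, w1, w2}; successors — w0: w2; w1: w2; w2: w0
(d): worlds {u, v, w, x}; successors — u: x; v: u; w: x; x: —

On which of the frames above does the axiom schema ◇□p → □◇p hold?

The schema corresponds to convergence: ∀x ∀y ∀z (Rxy ∧ Rxz → ∃w (Ryw ∧ Rzw)).
(a): satisfies the condition.
(b): fails — R43 and R41 but 3 and 1 have no common successor.
(c): satisfies the condition.
(d): fails — Rux and Rux but x and x have no common successor.
Valid on: (a), (c).

(a), (c)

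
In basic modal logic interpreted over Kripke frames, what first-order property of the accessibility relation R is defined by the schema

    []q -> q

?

Suppose □q→q is valid. At any x set V(q)={w : Rxw}. Then □q holds at x, so q holds at x, i.e. Rxx.
The converse is a direct semantic check.
Frame condition: forall x Rxx.

reflexivity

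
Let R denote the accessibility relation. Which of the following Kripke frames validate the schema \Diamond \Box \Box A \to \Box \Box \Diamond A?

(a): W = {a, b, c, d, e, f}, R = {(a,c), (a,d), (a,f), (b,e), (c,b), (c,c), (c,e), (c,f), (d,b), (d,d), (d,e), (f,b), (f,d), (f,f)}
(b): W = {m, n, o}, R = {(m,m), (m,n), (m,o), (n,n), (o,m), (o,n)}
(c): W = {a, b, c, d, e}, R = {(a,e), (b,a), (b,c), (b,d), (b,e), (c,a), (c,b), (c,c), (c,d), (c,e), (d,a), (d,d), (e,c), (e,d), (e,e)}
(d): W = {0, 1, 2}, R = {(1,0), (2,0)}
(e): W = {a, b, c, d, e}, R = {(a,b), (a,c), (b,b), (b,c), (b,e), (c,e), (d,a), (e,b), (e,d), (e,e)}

(b), (c), (d)

The schema corresponds to a generalized confluence (Geach) condition: \forall x \forall y \forall z ((xRy \wedge x R^2 z) \to \exists w (y R^2 w \wedge zRw)).
(a): fails — aRc, aR²e but no w with cR²w and eRw.
(b): condition met.
(c): condition met.
(d): condition met.
(e): fails — bRb, bR²d but no w with bR²w and dRw.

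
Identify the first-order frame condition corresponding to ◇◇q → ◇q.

This schema is equivalent to the 4 axiom □q → □□q.
It corresponds to transitivity: ∀x ∀y ∀z (Rxy ∧ Ryz → Rxz).

Transitivity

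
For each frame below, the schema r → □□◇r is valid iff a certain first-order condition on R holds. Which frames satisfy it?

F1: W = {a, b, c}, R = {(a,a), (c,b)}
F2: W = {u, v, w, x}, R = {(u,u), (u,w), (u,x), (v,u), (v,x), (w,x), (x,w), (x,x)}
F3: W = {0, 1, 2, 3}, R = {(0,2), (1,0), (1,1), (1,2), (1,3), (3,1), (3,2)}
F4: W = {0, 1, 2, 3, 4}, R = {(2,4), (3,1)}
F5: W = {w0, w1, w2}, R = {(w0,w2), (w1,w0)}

The schema corresponds to a generalized confluence (Geach) condition: ∀x ∀z (xR²z → ∃w (x = w ∧ zRw)).
F1: condition met.
F2: fails — uR²w but no t with u=t and wRt.
F3: fails — 1R²0 but no w with 1=w and 0Rw.
F4: condition met.
F5: fails — w1R²w2 but no w with w1=w and w2Rw.
Valid on: F1, F4.

F1, F4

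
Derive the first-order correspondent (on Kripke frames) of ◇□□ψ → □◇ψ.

∀x ∀y ∀z ((xRy ∧ xRz) → ∃w (yR²w ∧ zRw))

This is a Sahlqvist (Geach-type) schema ◇^1□^2ψ → □^1◇^1ψ.
Minimal-valuation argument: fix x; take any y with xR^1y and any z with xR^1z. Set V(ψ) to the set of worlds R-reachable from y in exactly 2 steps. Then □^2ψ holds at y, so the antecedent holds at x; validity forces ◇^1ψ at z, giving a w with zR^1w and yR^2w.
First-order correspondent: ∀x ∀y ∀z ((xRy ∧ xRz) → ∃w (yR²w ∧ zRw)).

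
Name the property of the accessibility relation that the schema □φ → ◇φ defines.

Suppose □φ→◇φ is valid. At any x set V(φ)=W. Then □φ at x, so ◇φ at x, so x has a successor.
The converse is a direct semantic check.
So the correspondent is seriality.

seriality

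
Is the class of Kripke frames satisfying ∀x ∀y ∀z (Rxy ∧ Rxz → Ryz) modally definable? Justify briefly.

Yes, by ◇q → □◇q

Yes: it is the Euclidean property, defined by the 5 schema ◇q → □◇q.
Suppose ◇q→□◇q is valid. Take Rxy, Rxz and set V(q)={y}. Then ◇q at x, so □◇q at x, so ◇q at z, so some w with Rzw has q; w=y, i.e. Rzy. By symmetry of the argument, Ryz.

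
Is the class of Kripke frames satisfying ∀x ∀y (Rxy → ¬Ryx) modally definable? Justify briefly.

No

Any modally definable frame class is closed under surjective bounded morphisms.
The 4-cycle (worlds s,t,u,v with s→t→u→v→s) is asymmetric. Mapping every world to a single reflexive point • is a surjective bounded morphism, and the reflexive point is not asymmetric (R•• but asymmetry requires ¬R••).
So no modal formula (or set of formulas) defines exactly the asymmetric frames.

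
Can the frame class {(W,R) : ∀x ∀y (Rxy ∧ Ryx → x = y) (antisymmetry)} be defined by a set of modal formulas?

Not modally definable

Modal frame validity is preserved under surjective bounded morphisms.
The 4-cycle (worlds w0,w1,w2,w3 with w0→w1→w2→w3→w0) is antisymmetric. Sending even-indexed worlds to • and odd-indexed worlds to ∘ is a surjective bounded morphism onto the two-world frame with •↔∘, which is not antisymmetric.
Hence antisymmetry is not modally definable.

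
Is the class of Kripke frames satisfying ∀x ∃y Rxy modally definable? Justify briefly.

Definable; □q → ◇q defines it

Yes: it is seriality, defined by the D schema □q → ◇q.
Suppose □q→◇q is valid. At any x set V(q)=W. Then □q at x, so ◇q at x, so x has a successor.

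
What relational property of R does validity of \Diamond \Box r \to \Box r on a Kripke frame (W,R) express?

Replacing r by ¬r and contraposing gives the equivalent schema ◇r → □◇r.
Suppose ◇r→□◇r is valid. Take Rxy, Rxz and set V(r)={y}. Then ◇r at x, so □◇r at x, so ◇r at z, so some w with Rzw has r; w=y, i.e. Rzy. By symmetry of the argument, Ryz.
Conversely, any frame satisfying \forall x \forall y \forall z (Rxy \wedge Rxz \to Ryz) validates the schema.
Frame condition: \forall x \forall y \forall z (Rxy \wedge Rxz \to Ryz).

The Euclidean property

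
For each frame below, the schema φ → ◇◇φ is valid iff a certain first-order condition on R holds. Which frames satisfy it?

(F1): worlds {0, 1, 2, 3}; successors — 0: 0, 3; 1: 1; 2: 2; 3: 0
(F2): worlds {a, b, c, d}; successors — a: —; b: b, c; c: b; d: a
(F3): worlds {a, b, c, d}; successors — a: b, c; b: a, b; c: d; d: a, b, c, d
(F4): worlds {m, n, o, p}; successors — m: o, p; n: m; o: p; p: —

The schema corresponds to a generalized confluence (Geach) condition: ∀x ∃w (x = w ∧ xR²w).
(F1): holds.
(F2): fails — at a but no w with a=w and aR²w.
(F3): holds.
(F4): fails — at m but no w with m=w and mR²w.
Valid on: (F1), (F3).

(F1), (F3)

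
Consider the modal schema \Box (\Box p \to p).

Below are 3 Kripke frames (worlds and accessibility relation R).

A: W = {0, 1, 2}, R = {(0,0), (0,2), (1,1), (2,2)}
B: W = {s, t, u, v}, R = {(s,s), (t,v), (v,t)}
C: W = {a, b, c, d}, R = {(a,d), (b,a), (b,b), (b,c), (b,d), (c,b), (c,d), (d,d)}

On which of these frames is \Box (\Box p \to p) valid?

The schema corresponds to shift-reflexivity: \forall x \forall y (Rxy \to Ryy).
A: satisfies the condition.
B: fails — Rvt but not Rtt.
C: fails — Rbc but not Rcc.
Valid on: A.

A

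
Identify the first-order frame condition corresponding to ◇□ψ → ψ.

This schema is equivalent to the B axiom ψ → □◇ψ.
It corresponds to symmetry: ∀x ∀y (Rxy → Ryx).

symmetry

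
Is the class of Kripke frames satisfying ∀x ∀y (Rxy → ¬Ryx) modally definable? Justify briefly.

Any modally definable frame class is closed under surjective bounded morphisms.
The 4-cycle (worlds s,t,u,v with s→t→u→v→s) is asymmetric. Mapping every world to a single reflexive point • is a surjective bounded morphism, and the reflexive point is not asymmetric (R•• but asymmetry requires ¬R••).
Hence asymmetry is not modally definable.

No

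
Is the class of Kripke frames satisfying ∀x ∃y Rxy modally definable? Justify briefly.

The condition is seriality. A defining modal formula is □p → ◇p.

Yes, by □p → ◇p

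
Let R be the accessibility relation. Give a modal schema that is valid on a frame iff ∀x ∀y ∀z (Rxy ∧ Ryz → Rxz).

□q → □□q

The condition is transitivity. The 4 schema □q → □□q defines it.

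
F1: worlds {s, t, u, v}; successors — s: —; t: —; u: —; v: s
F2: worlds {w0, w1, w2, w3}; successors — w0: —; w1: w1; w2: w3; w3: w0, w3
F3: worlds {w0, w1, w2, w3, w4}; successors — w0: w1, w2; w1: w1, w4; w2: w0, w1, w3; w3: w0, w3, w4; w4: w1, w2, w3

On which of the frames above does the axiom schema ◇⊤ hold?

F3

The schema corresponds to seriality: ∀x ∃y Rxy.
F1: fails — world s has no successor.
F2: fails — world w0 has no successor.
F3: holds.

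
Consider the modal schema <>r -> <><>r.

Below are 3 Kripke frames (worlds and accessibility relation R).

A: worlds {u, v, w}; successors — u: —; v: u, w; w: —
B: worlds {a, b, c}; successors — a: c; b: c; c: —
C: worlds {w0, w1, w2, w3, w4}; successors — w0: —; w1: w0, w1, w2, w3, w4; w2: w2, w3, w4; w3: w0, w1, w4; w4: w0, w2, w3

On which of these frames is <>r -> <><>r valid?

The schema corresponds to a generalized confluence (Geach) condition: forall x forall y (xRy -> exists w (y = w & x R^2 w)).
A: fails — vRu but no t with u=t and vR²t.
B: fails — aRc but no w with c=w and aR²w.
C: satisfies the condition.
Valid on: C.

C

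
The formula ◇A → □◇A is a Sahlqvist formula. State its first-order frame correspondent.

Suppose ◇A→□◇A is valid. Take Rxy, Rxz and set V(A)={y}. Then ◇A at x, so □◇A at x, so ◇A at z, so some w with Rzw has A; w=y, i.e. Rzy. By symmetry of the argument, Ryz.

The Euclidean property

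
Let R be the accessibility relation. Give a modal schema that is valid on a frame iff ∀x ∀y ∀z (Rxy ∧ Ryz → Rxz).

This is transitivity; the standard corresponding axiom is 4: □p → □□p.
Suppose □p→□□p is valid. Take Rxy, Ryz and set V(p)={w : Rxw}. Then □p at x, so □□p at x, so □p at y, so p at z, i.e. Rxz.

□p → □□p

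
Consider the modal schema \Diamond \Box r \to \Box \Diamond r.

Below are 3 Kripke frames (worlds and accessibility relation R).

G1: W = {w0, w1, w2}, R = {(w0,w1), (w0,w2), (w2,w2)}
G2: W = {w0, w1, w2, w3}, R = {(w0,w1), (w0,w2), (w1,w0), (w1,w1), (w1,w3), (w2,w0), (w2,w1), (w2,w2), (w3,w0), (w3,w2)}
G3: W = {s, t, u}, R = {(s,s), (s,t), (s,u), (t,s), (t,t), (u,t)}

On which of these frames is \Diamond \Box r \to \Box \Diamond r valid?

The schema corresponds to convergence: \forall x \forall y \forall z (Rxy \wedge Rxz \to \exists w (Ryw \wedge Rzw)).
G1: fails — Rw0w1 and Rw0w1 but w1 and w1 have no common successor.
G2: holds.
G3: holds.

G2, G3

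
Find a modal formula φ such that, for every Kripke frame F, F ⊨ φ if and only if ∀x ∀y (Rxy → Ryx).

p → □◇p

This is symmetry; the standard corresponding axiom is B: p → □◇p.
Suppose p→□◇p is valid. Take Rxy and set V(p)={x}. Then p at x, so □◇p at x, so ◇p at y, so some z with Ryz has p; z=x, i.e. Ryx.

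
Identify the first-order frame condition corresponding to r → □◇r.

Suppose r→□◇r is valid. Take Rxy and set V(r)={x}. Then r at x, so □◇r at x, so ◇r at y, so some z with Ryz has r; z=x, i.e. Ryx.

symmetry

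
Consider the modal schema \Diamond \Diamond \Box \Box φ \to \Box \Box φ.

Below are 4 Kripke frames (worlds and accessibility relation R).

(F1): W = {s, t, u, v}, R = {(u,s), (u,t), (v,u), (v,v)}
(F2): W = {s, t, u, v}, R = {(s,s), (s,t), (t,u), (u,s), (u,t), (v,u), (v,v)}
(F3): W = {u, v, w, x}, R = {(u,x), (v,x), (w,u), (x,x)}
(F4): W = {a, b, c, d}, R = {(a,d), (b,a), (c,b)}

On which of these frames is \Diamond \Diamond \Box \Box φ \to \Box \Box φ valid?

The schema corresponds to a generalized confluence (Geach) condition: \forall x \forall y \forall z ((x R^2 y \wedge x R^2 z) \to \exists w (y R^2 w \wedge z = w)).
(F1): fails — vR²s, vR²s but no w with sR²w and s=w.
(F2): fails — sR²t, sR²u but no w with tR²w and u=w.
(F3): condition met.
(F4): fails — bR²d, bR²d but no w with dR²w and d=w.

(F3)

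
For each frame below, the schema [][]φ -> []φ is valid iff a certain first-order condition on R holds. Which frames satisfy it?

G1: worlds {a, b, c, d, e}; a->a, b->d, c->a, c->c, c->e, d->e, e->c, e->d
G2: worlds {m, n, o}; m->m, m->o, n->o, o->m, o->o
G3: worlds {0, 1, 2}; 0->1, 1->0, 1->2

G2

Frame correspondent (Sahlqvist): forall x forall y (Rxy -> exists z (Rxz & Rzy)) — i.e. density.
G1: fails — Red but no z with Rez and Rzd.
G2: holds.
G3: fails — R12 but no z with R1z and Rz2.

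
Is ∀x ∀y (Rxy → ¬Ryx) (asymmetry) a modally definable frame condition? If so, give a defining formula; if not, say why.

Any modally definable frame class is closed under surjective bounded morphisms.
The 3-cycle (worlds w0,w1,w2 with w0→w1→w2→w0) is asymmetric. Mapping every world to a single reflexive point • is a surjective bounded morphism, and the reflexive point is not asymmetric (R•• but asymmetry requires ¬R••).
Hence asymmetry is not modally definable.

No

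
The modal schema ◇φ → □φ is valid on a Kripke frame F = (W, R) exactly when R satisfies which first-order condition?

partial functionality

Suppose ◇φ→□φ is valid. Take Rxy, Rxz and set V(φ)={y}. Then ◇φ at x, so □φ at x, so φ at z, i.e. z=y.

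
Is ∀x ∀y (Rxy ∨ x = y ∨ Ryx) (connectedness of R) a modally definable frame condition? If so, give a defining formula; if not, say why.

Not modally definable

Modal frame validity is preserved under disjoint unions.
Take 3 disjoint single-world reflexive frames: each is trivially connected, but their disjoint union has 3 worlds with no edge between distinct components, so it is not connected.
Hence connectedness of R is not modally definable.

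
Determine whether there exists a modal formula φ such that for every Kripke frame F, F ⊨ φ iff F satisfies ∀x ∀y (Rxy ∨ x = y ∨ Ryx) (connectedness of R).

No

Any modally definable frame class is closed under disjoint unions.
Take 2 disjoint single-world reflexive frames: each is trivially connected, but their disjoint union has 2 worlds with no edge between distinct components, so it is not connected.
So the class is not modally definable.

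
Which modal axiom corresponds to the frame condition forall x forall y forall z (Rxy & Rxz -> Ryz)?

A defining formula is ◇r → □◇r (the 5 axiom).
Suppose ◇r→□◇r is valid. Take Rxy, Rxz and set V(r)={y}. Then ◇r at x, so □◇r at x, so ◇r at z, so some w with Rzw has r; w=y, i.e. Rzy. By symmetry of the argument, Ryz.

◇r → □◇r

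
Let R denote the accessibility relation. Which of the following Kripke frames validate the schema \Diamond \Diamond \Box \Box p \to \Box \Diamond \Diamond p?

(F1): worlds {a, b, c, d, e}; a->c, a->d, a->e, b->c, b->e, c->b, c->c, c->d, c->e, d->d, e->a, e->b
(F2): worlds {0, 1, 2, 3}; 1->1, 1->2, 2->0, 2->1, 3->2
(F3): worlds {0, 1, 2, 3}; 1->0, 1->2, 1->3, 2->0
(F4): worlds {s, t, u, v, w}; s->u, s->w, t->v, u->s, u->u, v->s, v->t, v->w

(F1)

The schema corresponds to a generalized confluence (Geach) condition: \forall x \forall y \forall z ((x R^2 y \wedge xRz) \to \exists w (y R^2 w \wedge z R^2 w)).
(F1): satisfies the condition.
(F2): fails — 1R²0, 1R1 but no w with 0R²w and 1R²w.
(F3): fails — 1R²0, 1R0 but no w with 0R²w and 0R²w.
(F4): fails — sR²s, sRw but no w* with sR²w* and wR²w*.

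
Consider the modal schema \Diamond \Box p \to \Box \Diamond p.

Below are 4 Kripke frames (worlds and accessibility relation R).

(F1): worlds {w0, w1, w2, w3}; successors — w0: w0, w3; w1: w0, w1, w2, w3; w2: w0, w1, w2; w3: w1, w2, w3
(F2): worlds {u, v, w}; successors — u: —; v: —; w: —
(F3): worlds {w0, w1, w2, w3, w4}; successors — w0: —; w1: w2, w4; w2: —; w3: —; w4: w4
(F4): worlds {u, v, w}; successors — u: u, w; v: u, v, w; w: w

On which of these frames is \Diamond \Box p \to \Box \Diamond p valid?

This is the axiom for convergence; its first-order frame correspondent is \forall x \forall y \forall z (Rxy \wedge Rxz \to \exists w (Ryw \wedge Rzw)).
(F1): holds.
(F2): holds.
(F3): fails — Rw1w2 and Rw1w2 but w2 and w2 have no common successor.
(F4): holds.

(F1), (F2), (F4)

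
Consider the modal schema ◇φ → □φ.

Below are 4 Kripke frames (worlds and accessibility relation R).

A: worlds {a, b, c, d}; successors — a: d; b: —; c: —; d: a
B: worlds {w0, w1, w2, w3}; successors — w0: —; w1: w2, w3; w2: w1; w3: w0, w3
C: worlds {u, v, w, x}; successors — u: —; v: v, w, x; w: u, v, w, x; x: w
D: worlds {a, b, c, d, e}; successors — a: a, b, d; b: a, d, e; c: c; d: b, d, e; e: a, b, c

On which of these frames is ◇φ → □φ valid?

This is the axiom for partial functionality; its first-order frame correspondent is ∀x ∀y ∀z (Rxy ∧ Rxz → y = z).
A: satisfies the condition.
B: fails — w1 sees both w2 and w3.
C: fails — v sees both v and w.
D: fails — a sees both a and b.
Valid on: A.

A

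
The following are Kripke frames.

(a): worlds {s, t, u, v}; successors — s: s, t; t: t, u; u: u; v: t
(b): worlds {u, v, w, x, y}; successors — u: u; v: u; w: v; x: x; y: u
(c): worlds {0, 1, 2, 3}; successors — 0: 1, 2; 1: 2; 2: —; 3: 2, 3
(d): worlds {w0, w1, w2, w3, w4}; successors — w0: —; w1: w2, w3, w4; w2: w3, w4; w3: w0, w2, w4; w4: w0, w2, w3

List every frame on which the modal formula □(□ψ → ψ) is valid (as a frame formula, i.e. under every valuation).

(a)

Frame correspondent (Sahlqvist): ∀x ∀y (Rxy → Ryy) — i.e. shift-reflexivity.
(a): ✓.
(b): fails — Rwv but not Rvv.
(c): fails — R32 but not R22.
(d): fails — Rw1w2 but not Rw2w2.
Valid on: (a).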